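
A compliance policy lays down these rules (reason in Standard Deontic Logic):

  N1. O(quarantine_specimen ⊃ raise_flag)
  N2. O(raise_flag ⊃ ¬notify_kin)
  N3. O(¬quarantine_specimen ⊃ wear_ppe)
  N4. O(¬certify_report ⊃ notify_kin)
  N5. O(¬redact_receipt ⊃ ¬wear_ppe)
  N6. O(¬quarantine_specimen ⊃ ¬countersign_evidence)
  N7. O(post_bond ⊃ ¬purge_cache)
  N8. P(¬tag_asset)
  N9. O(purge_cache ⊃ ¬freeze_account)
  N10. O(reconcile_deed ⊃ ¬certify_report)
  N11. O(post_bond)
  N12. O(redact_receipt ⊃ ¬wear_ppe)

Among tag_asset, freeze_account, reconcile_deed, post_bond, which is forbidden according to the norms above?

Premises 12 and 5 cover both cases: O(redact_receipt ⊃ ¬wear_ppe) and O(¬redact_receipt ⊃ ¬wear_ppe). Since redact_receipt ∨ ¬redact_receipt is a tautology, O(¬wear_ppe) follows.
Premise 3, O(¬quarantine_specimen ⊃ wear_ppe), contraposes to O(¬wear_ppe ⊃ quarantine_specimen); with O(¬wear_ppe) we get O(quarantine_specimen).
Applying K to premise 1 (O(quarantine_specimen ⊃ raise_flag)) and O(quarantine_specimen) yields O(raise_flag).
Applying K to premise 2 (O(raise_flag ⊃ ¬notify_kin)) and O(raise_flag) yields O(¬notify_kin).
The contrapositive of premise 4 (O(¬certify_report ⊃ notify_kin)) is O(¬notify_kin ⊃ certify_report), and O(¬notify_kin) is already established, so O(certify_report).
Premise 10, O(reconcile_deed ⊃ ¬certify_report), contraposes to O(certify_report ⊃ ¬reconcile_deed); with O(certify_report) we get O(¬reconcile_deed).
So O(¬reconcile_deed) holds, i.e. reconcile_deed is forbidden. None of the other listed options is forbidden under the premises.

reconcile_deed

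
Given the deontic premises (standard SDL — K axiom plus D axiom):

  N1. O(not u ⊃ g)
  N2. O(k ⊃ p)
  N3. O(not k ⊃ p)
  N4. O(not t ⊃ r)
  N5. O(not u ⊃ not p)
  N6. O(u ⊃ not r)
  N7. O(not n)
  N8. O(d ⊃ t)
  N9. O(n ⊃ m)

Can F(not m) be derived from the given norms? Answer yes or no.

No

Premise 9 is O(n ⊃ m), but O(n) is not derivable from the premises, so it does not yield O(m).
No other premise forces O(m). An ideal world satisfying every premise can still have not m true, so F(not m) is not derivable.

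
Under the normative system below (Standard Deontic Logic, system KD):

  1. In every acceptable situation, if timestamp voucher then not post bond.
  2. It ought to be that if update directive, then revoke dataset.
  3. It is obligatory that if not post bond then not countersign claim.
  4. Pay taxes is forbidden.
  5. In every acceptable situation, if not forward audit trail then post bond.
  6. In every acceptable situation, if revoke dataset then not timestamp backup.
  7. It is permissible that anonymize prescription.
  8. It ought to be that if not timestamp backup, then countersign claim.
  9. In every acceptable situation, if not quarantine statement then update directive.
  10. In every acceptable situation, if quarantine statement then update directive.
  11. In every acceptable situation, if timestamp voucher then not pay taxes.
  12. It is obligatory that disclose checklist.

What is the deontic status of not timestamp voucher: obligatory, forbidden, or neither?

Premises 10 and 9 are O(quarantine_statement → update_directive) and O(¬quarantine_statement → update_directive); every ideal world satisfies quarantine_statement or ¬quarantine_statement, so in either case update_directive holds — hence O(update_directive).
Applying K to premise 2 (O(update_directive → revoke_dataset)) and O(update_directive) yields O(revoke_dataset).
Premise 6 is O(revoke_dataset → ¬timestamp_backup); since O(revoke_dataset), deontic closure gives O(¬timestamp_backup).
With premise 8, O(¬timestamp_backup → countersign_claim), the K-axiom yields O(countersign_claim).
Premise 3 is O(¬post_bond → ¬countersign_claim); contrapositively O(countersign_claim → post_bond). Since O(countersign_claim) holds, K gives O(post_bond).
Premise 1 is O(timestamp_voucher → ¬post_bond); contrapositively O(post_bond → ¬timestamp_voucher). Since O(post_bond) holds, K gives O(¬timestamp_voucher).
Premises 4, 5, 7, 11, 12 do not contribute to this derivation.
Hence ¬timestamp_voucher is obligatory.

Obligatory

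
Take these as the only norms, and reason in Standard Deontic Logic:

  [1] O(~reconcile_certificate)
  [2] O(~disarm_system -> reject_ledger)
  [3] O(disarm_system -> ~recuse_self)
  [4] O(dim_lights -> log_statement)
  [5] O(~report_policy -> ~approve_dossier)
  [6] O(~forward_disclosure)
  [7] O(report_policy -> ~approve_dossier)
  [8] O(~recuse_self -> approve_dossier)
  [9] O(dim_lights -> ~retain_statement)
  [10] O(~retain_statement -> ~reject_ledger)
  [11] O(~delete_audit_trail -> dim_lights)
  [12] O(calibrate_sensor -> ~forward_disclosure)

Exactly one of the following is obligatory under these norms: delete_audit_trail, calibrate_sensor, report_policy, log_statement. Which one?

delete_audit_trail

Premises 5 and 7 are O(~report_policy -> ~approve_dossier) and O(report_policy -> ~approve_dossier); every ideal world satisfies ~report_policy or report_policy, so in either case ~approve_dossier holds — hence O(~approve_dossier).
Premise 8, O(~recuse_self -> approve_dossier), contraposes to O(~approve_dossier -> recuse_self); with O(~approve_dossier) we get O(recuse_self).
Premise 3, O(disarm_system -> ~recuse_self), contraposes to O(recuse_self -> ~disarm_system); with O(recuse_self) we get O(~disarm_system).
With premise 2, O(~disarm_system -> reject_ledger), the K-axiom yields O(reject_ledger).
Premise 10 is O(~retain_statement -> ~reject_ledger); contrapositively O(reject_ledger -> retain_statement). Since O(reject_ledger) holds, K gives O(retain_statement).
Premise 9, O(dim_lights -> ~retain_statement), contraposes to O(retain_statement -> ~dim_lights); with O(retain_statement) we get O(~dim_lights).
Premise 11 is O(~delete_audit_trail -> dim_lights); contrapositively O(~dim_lights -> delete_audit_trail). Since O(~dim_lights) holds, K gives O(delete_audit_trail).
So O(delete_audit_trail) holds — delete_audit_trail is obligatory. None of the other listed options is made obligatory by any chain of premises.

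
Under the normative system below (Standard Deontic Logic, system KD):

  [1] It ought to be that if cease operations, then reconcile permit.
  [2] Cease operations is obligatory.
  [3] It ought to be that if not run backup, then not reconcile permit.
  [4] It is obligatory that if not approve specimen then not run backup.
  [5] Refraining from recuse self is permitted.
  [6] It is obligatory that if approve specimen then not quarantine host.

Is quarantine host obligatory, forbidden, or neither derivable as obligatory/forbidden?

Premise 2 states O(cease_operations) outright.
With premise 1, O(cease_operations → reconcile_permit), the K-axiom yields O(reconcile_permit).
Premise 3, O(¬run_backup → ¬reconcile_permit), contraposes to O(reconcile_permit → run_backup); with O(reconcile_permit) we get O(run_backup).
The contrapositive of premise 4 (O(¬approve_specimen → ¬run_backup)) is O(run_backup → approve_specimen), and O(run_backup) is already established, so O(approve_specimen).
With premise 6, O(approve_specimen → ¬quarantine_host), the K-axiom yields O(¬quarantine_host).
Premise 5 does not contribute to this derivation.
Thus O(¬quarantine_host), which is F(quarantine_host): quarantine_host is forbidden.

Forbidden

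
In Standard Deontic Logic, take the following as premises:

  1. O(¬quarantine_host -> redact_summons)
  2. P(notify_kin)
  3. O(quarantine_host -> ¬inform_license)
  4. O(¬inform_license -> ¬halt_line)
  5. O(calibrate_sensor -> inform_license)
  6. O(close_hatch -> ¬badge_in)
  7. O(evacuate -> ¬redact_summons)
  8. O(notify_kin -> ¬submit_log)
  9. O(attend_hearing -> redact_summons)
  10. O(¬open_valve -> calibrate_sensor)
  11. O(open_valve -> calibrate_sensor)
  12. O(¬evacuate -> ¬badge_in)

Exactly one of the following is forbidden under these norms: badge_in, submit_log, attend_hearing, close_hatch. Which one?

badge_in

Premises 10 and 11 cover both cases: O(¬open_valve -> calibrate_sensor) and O(open_valve -> calibrate_sensor). Since ¬open_valve ∨ open_valve is a tautology, O(calibrate_sensor) follows.
With premise 5, O(calibrate_sensor -> inform_license), the K-axiom yields O(inform_license).
Premise 3, O(quarantine_host -> ¬inform_license), contraposes to O(inform_license -> ¬quarantine_host); with O(inform_license) we get O(¬quarantine_host).
From O(¬quarantine_host) and premise 1, O(¬quarantine_host -> redact_summons), we obtain O(redact_summons).
Premise 7, O(evacuate -> ¬redact_summons), contraposes to O(redact_summons -> ¬evacuate); with O(redact_summons) we get O(¬evacuate).
From O(¬evacuate) and premise 12, O(¬evacuate -> ¬badge_in), we obtain O(¬badge_in).
So O(¬badge_in) holds, i.e. badge_in is forbidden. None of the other listed options is forbidden under the premises.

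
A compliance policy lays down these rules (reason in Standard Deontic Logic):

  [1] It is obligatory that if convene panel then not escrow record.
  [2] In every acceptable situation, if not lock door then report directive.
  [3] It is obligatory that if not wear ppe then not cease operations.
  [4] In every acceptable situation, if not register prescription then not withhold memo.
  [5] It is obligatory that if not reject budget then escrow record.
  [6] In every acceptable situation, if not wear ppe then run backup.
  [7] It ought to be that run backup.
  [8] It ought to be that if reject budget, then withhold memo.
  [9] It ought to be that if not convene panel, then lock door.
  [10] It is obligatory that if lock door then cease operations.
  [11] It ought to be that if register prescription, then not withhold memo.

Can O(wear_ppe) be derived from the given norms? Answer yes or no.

Yes

Premises 4 and 11 are O(¬register_prescription → ¬withhold_memo) and O(register_prescription → ¬withhold_memo); every ideal world satisfies ¬register_prescription or register_prescription, so in either case ¬withhold_memo holds — hence O(¬withhold_memo).
Premise 8 is O(reject_budget → withhold_memo); contrapositively O(¬withhold_memo → ¬reject_budget). Since O(¬withhold_memo) holds, K gives O(¬reject_budget).
Applying K to premise 5 (O(¬reject_budget → escrow_record)) and O(¬reject_budget) yields O(escrow_record).
The contrapositive of premise 1 (O(convene_panel → ¬escrow_record)) is O(escrow_record → ¬convene_panel), and O(escrow_record) is already established, so O(¬convene_panel).
From O(¬convene_panel) and premise 9, O(¬convene_panel → lock_door), we obtain O(lock_door).
From O(lock_door) and premise 10, O(lock_door → cease_operations), we obtain O(cease_operations).
The contrapositive of premise 3 (O(¬wear_ppe → ¬cease_operations)) is O(cease_operations → wear_ppe), and O(cease_operations) is already established, so O(wear_ppe).
Premises 2, 6, 7 do not contribute to this derivation.
So O(wear_ppe) follows.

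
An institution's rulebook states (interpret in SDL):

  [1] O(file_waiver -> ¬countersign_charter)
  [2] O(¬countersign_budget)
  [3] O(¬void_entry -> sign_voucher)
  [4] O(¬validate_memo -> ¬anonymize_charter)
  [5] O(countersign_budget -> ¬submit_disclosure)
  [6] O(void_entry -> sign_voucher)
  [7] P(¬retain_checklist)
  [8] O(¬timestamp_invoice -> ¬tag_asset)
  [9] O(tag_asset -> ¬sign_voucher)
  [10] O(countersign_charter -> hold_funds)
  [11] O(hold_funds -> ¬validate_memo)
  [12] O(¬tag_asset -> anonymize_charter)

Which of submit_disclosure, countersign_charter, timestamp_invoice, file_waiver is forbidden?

countersign_charter

Premises 6 and 3 are O(void_entry -> sign_voucher) and O(¬void_entry -> sign_voucher); every ideal world satisfies void_entry or ¬void_entry, so in either case sign_voucher holds — hence O(sign_voucher).
The contrapositive of premise 9 (O(tag_asset -> ¬sign_voucher)) is O(sign_voucher -> ¬tag_asset), and O(sign_voucher) is already established, so O(¬tag_asset).
Premise 12 is O(¬tag_asset -> anonymize_charter); since O(¬tag_asset), deontic closure gives O(anonymize_charter).
The contrapositive of premise 4 (O(¬validate_memo -> ¬anonymize_charter)) is O(anonymize_charter -> validate_memo), and O(anonymize_charter) is already established, so O(validate_memo).
The contrapositive of premise 11 (O(hold_funds -> ¬validate_memo)) is O(validate_memo -> ¬hold_funds), and O(validate_memo) is already established, so O(¬hold_funds).
Premise 10 is O(countersign_charter -> hold_funds); contrapositively O(¬hold_funds -> ¬countersign_charter). Since O(¬hold_funds) holds, K gives O(¬countersign_charter).
So O(¬countersign_charter) holds, i.e. countersign_charter is forbidden. None of the other listed options is forbidden under the premises.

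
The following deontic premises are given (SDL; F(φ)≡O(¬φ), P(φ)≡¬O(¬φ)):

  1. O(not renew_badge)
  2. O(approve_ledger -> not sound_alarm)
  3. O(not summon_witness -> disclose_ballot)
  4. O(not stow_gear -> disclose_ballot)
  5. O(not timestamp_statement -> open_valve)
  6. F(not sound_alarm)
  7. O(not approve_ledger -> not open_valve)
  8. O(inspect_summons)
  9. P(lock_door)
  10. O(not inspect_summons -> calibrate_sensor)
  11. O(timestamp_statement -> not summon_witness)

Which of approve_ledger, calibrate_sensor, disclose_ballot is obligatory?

F(not sound_alarm) at premise 6 means O(sound_alarm).
The contrapositive of premise 2 (O(approve_ledger -> not sound_alarm)) is O(sound_alarm -> not approve_ledger), and O(sound_alarm) is already established, so O(not approve_ledger).
Applying K to premise 7 (O(not approve_ledger -> not open_valve)) and O(not approve_ledger) yields O(not open_valve).
The contrapositive of premise 5 (O(not timestamp_statement -> open_valve)) is O(not open_valve -> timestamp_statement), and O(not open_valve) is already established, so O(timestamp_statement).
With premise 11, O(timestamp_statement -> not summon_witness), the K-axiom yields O(not summon_witness).
From O(not summon_witness) and premise 3, O(not summon_witness -> disclose_ballot), we obtain O(disclose_ballot).
So O(disclose_ballot) holds — disclose_ballot is obligatory. None of the other listed options is made obligatory by any chain of premises.

disclose_ballot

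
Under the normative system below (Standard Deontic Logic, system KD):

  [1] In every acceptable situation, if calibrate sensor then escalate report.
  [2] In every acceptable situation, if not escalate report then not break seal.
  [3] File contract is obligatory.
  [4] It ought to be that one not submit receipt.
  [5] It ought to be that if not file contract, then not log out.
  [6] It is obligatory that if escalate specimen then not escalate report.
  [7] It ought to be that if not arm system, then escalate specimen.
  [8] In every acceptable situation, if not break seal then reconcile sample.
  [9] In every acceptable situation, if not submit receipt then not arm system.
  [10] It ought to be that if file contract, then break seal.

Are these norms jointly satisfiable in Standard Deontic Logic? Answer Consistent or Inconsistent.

From premise 3 we have O(file_contract).
From O(file_contract) and premise 10, O(file_contract → break_seal), we obtain O(break_seal).
The contrapositive of premise 2 (O(¬escalate_report → ¬break_seal)) is O(break_seal → escalate_report), and O(break_seal) is already established, so O(escalate_report).
Premise 6 is O(escalate_specimen → ¬escalate_report); contrapositively O(escalate_report → ¬escalate_specimen). Since O(escalate_report) holds, K gives O(¬escalate_specimen).
Premise 7, O(¬arm_system → escalate_specimen), contraposes to O(¬escalate_specimen → arm_system); with O(¬escalate_specimen) we get O(arm_system).
The contrapositive of premise 9 (O(¬submit_receipt → ¬arm_system)) is O(arm_system → submit_receipt), and O(arm_system) is already established, so O(submit_receipt).
However, premise 4 gives O(¬submit_receipt).
We now have both O(submit_receipt) and O(¬submit_receipt) — submit_receipt is simultaneously obligatory and forbidden, violating the D-axiom.

Inconsistent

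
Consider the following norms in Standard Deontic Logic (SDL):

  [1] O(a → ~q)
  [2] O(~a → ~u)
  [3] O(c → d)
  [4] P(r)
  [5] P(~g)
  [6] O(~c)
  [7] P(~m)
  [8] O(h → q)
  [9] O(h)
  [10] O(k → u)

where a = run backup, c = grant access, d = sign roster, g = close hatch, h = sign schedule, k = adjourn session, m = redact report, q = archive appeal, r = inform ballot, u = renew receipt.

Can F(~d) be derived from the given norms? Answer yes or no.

Premise 3 is O(c → d), but O(c) is not derivable from the premises, so it does not yield O(d).
No other premise forces O(d). An ideal world satisfying every premise can still have ~d true, so F(~d) is not derivable.

No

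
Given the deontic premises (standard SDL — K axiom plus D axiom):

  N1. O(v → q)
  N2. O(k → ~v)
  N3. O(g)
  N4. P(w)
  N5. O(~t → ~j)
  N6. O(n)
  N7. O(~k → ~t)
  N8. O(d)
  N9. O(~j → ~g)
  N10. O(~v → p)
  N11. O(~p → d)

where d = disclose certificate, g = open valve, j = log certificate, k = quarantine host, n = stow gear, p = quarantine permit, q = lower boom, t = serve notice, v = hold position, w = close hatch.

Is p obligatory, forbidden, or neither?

Obligatory

Premise 3 gives O(g).
Premise 9 is O(~j → ~g); contrapositively O(g → j). Since O(g) holds, K gives O(j).
Premise 5 is O(~t → ~j); contrapositively O(j → t). Since O(j) holds, K gives O(t).
The contrapositive of premise 7 (O(~k → ~t)) is O(t → k), and O(t) is already established, so O(k).
From O(k) and premise 2, O(k → ~v), we obtain O(~v).
Premise 10 is O(~v → p); since O(~v), deontic closure gives O(p).
Premises 1, 4, 6, 8, 11 do not contribute to this derivation.
Hence p is obligatory.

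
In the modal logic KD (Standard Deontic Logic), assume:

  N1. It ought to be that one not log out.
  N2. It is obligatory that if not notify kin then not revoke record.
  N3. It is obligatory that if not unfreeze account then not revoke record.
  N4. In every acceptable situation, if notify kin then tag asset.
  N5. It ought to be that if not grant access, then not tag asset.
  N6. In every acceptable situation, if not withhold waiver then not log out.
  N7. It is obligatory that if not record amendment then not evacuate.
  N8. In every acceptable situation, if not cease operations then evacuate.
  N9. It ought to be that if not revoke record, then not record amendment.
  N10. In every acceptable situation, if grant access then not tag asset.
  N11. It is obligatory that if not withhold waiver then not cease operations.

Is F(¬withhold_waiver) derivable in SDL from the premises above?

Premises 10 and 5 are O(grant_access → ¬tag_asset) and O(¬grant_access → ¬tag_asset); every ideal world satisfies grant_access or ¬grant_access, so in either case ¬tag_asset holds — hence O(¬tag_asset).
Premise 4 is O(notify_kin → tag_asset); contrapositively O(¬tag_asset → ¬notify_kin). Since O(¬tag_asset) holds, K gives O(¬notify_kin).
With premise 2, O(¬notify_kin → ¬revoke_record), the K-axiom yields O(¬revoke_record).
With premise 9, O(¬revoke_record → ¬record_amendment), the K-axiom yields O(¬record_amendment).
From O(¬record_amendment) and premise 7, O(¬record_amendment → ¬evacuate), we obtain O(¬evacuate).
Premise 8, O(¬cease_operations → evacuate), contraposes to O(¬evacuate → cease_operations); with O(¬evacuate) we get O(cease_operations).
The contrapositive of premise 11 (O(¬withhold_waiver → ¬cease_operations)) is O(cease_operations → withhold_waiver), and O(cease_operations) is already established, so O(withhold_waiver).
Premises 1, 3, 6 do not contribute to this derivation.
So O(withhold_waiver) holds, i.e. F(¬withhold_waiver). The claim follows.

Yes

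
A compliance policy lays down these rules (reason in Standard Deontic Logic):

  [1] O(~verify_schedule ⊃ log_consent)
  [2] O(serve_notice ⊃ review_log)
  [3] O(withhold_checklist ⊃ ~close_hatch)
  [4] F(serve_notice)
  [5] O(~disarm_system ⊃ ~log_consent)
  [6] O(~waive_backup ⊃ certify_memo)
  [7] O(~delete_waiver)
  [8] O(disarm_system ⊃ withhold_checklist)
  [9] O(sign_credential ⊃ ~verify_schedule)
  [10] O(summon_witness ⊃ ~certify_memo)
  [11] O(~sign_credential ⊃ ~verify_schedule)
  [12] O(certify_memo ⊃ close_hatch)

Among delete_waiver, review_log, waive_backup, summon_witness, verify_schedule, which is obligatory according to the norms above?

Premises 9 and 11 cover both cases: O(sign_credential ⊃ ~verify_schedule) and O(~sign_credential ⊃ ~verify_schedule). Since sign_credential ∨ ~sign_credential is a tautology, O(~verify_schedule) follows.
Premise 1 is O(~verify_schedule ⊃ log_consent); since O(~verify_schedule), deontic closure gives O(log_consent).
Premise 5 is O(~disarm_system ⊃ ~log_consent); contrapositively O(log_consent ⊃ disarm_system). Since O(log_consent) holds, K gives O(disarm_system).
With premise 8, O(disarm_system ⊃ withhold_checklist), the K-axiom yields O(withhold_checklist).
Premise 3 is O(withhold_checklist ⊃ ~close_hatch); since O(withhold_checklist), deontic closure gives O(~close_hatch).
Premise 12 is O(certify_memo ⊃ close_hatch); contrapositively O(~close_hatch ⊃ ~certify_memo). Since O(~close_hatch) holds, K gives O(~certify_memo).
Premise 6 is O(~waive_backup ⊃ certify_memo); contrapositively O(~certify_memo ⊃ waive_backup). Since O(~certify_memo) holds, K gives O(waive_backup).
So O(waive_backup) holds — waive_backup is obligatory. None of the other listed options is made obligatory by any chain of premises.

waive_backup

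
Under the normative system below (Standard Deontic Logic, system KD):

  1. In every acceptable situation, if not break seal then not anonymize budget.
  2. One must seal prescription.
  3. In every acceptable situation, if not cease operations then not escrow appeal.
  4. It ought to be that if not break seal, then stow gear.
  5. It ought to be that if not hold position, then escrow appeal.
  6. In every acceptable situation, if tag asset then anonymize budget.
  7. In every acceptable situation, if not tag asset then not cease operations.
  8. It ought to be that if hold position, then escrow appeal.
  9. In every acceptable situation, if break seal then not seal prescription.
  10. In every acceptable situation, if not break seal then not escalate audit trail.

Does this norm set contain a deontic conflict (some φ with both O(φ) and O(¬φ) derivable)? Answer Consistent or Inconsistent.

By case analysis on ¬hold_position: premise 5 gives O(¬hold_position → escrow_appeal) and premise 8 gives O(hold_position → escrow_appeal), so O(escrow_appeal) either way.
Premise 3 is O(¬cease_operations → ¬escrow_appeal); contrapositively O(escrow_appeal → cease_operations). Since O(escrow_appeal) holds, K gives O(cease_operations).
Premise 7, O(¬tag_asset → ¬cease_operations), contraposes to O(cease_operations → tag_asset); with O(cease_operations) we get O(tag_asset).
Premise 6 is O(tag_asset → anonymize_budget); since O(tag_asset), deontic closure gives O(anonymize_budget).
Premise 1, O(¬break_seal → ¬anonymize_budget), contraposes to O(anonymize_budget → break_seal); with O(anonymize_budget) we get O(break_seal).
Applying K to premise 9 (O(break_seal → ¬seal_prescription)) and O(break_seal) yields O(¬seal_prescription).
However, premise 2 gives O(seal_prescription).
We now have both O(¬seal_prescription) and O(seal_prescription) — seal_prescription is simultaneously obligatory and forbidden, violating the D-axiom.

Inconsistent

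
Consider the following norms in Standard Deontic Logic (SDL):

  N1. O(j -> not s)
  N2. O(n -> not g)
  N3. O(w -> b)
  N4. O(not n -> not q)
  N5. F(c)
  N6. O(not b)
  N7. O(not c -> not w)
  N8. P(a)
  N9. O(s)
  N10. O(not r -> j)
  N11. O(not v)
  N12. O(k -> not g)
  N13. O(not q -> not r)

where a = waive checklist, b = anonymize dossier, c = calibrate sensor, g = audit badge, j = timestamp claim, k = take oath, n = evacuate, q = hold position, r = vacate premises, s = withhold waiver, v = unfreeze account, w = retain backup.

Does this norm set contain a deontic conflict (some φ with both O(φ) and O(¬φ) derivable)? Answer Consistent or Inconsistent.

Consistent

Premise 3 is O(w -> b), but O(w) is not derivable from the premises, so it does not yield O(b).
So O(b) is not derivable, and the apparent clash with O(not b) does not arise.
A world satisfying every obligation exists (e.g. a=false, b=false, c=false, g=false, j=false, k=false, n=true, q=true, r=true, s=true, v=false, w=false); no atom is both obligatory and forbidden, so the set is consistent.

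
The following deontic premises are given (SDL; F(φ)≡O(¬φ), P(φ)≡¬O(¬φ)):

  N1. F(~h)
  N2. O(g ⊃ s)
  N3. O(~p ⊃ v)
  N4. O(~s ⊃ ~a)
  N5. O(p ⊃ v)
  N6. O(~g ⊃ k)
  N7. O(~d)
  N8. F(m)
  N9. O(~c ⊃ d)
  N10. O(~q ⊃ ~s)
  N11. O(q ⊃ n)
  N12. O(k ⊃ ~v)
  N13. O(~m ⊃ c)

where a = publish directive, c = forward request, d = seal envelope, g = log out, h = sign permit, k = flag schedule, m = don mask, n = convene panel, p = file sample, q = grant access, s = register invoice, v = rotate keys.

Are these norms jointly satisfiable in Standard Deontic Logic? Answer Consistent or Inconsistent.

Premise 9 is O(~c ⊃ d), but O(~c) is not derivable from the premises, so it does not yield O(d).
So O(d) is not derivable, and the apparent clash with O(~d) does not arise.
A world satisfying every obligation exists (e.g. a=false, c=true, d=false, g=true, h=true, k=false, m=false, n=true, p=false, q=true, s=true, v=true); no atom is both obligatory and forbidden, so the set is consistent.

Consistent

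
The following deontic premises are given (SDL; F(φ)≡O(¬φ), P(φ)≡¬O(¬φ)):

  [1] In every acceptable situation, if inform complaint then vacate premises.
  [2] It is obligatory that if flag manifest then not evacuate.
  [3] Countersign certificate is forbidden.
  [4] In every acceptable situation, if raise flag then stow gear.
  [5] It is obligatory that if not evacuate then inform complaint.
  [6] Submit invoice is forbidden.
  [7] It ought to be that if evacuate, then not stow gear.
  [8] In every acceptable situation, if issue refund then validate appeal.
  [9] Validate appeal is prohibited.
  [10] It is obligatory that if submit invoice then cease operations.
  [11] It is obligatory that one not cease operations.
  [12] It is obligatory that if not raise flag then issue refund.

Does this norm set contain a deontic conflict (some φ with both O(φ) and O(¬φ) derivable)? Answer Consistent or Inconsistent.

Consistent

Premise 10 is O(submit_invoice → cease_operations), but O(submit_invoice) is not derivable from the premises, so it does not yield O(cease_operations).
So O(cease_operations) is not derivable, and the apparent clash with O(¬cease_operations) does not arise.
A world satisfying every obligation exists (e.g. cease_operations=false, countersign_certificate=false, evacuate=false, flag_manifest=false, inform_complaint=true, issue_refund=false, raise_flag=true, stow_gear=true, submit_invoice=false, vacate_premises=true, validate_appeal=false); no atom is both obligatory and forbidden, so the set is consistent.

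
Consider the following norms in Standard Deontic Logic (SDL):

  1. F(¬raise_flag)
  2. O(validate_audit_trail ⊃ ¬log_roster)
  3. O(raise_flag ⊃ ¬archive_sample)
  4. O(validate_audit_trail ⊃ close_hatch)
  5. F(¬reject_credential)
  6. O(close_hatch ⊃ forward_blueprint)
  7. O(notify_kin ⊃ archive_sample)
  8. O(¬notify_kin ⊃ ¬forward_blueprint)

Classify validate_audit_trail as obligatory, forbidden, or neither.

Premise 1, F(¬raise_flag), is equivalent to O(raise_flag).
Premise 3 is O(raise_flag ⊃ ¬archive_sample); since O(raise_flag), deontic closure gives O(¬archive_sample).
Premise 7 is O(notify_kin ⊃ archive_sample); contrapositively O(¬archive_sample ⊃ ¬notify_kin). Since O(¬archive_sample) holds, K gives O(¬notify_kin).
With premise 8, O(¬notify_kin ⊃ ¬forward_blueprint), the K-axiom yields O(¬forward_blueprint).
The contrapositive of premise 6 (O(close_hatch ⊃ forward_blueprint)) is O(¬forward_blueprint ⊃ ¬close_hatch), and O(¬forward_blueprint) is already established, so O(¬close_hatch).
Premise 4 is O(validate_audit_trail ⊃ close_hatch); contrapositively O(¬close_hatch ⊃ ¬validate_audit_trail). Since O(¬close_hatch) holds, K gives O(¬validate_audit_trail).
Premises 2, 5 do not contribute to this derivation.
Thus O(¬validate_audit_trail), which is F(validate_audit_trail): validate_audit_trail is forbidden.

Forbidden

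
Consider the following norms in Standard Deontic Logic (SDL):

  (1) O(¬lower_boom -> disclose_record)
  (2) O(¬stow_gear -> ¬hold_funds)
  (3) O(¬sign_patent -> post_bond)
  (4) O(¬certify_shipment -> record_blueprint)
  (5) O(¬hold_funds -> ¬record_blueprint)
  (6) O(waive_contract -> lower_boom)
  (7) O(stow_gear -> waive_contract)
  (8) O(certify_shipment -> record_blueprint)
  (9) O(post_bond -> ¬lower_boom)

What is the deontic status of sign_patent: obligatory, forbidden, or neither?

Obligatory

Premises 8 and 4 are O(certify_shipment -> record_blueprint) and O(¬certify_shipment -> record_blueprint); every ideal world satisfies certify_shipment or ¬certify_shipment, so in either case record_blueprint holds — hence O(record_blueprint).
Premise 5, O(¬hold_funds -> ¬record_blueprint), contraposes to O(record_blueprint -> hold_funds); with O(record_blueprint) we get O(hold_funds).
The contrapositive of premise 2 (O(¬stow_gear -> ¬hold_funds)) is O(hold_funds -> stow_gear), and O(hold_funds) is already established, so O(stow_gear).
Premise 7 is O(stow_gear -> waive_contract); since O(stow_gear), deontic closure gives O(waive_contract).
From O(waive_contract) and premise 6, O(waive_contract -> lower_boom), we obtain O(lower_boom).
Premise 9, O(post_bond -> ¬lower_boom), contraposes to O(lower_boom -> ¬post_bond); with O(lower_boom) we get O(¬post_bond).
Premise 3, O(¬sign_patent -> post_bond), contraposes to O(¬post_bond -> sign_patent); with O(¬post_bond) we get O(sign_patent).
Premise 1 does not contribute to this derivation.
Hence sign_patent is obligatory.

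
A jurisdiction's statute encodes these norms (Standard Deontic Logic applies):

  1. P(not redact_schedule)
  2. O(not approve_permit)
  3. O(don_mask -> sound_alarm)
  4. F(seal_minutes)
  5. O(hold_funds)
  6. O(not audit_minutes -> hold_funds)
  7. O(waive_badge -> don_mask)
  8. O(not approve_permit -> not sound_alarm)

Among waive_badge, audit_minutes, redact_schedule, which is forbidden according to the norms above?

waive_badge

Premise 2 states O(not approve_permit) outright.
Premise 8 is O(not approve_permit -> not sound_alarm); since O(not approve_permit), deontic closure gives O(not sound_alarm).
Premise 3 is O(don_mask -> sound_alarm); contrapositively O(not sound_alarm -> not don_mask). Since O(not sound_alarm) holds, K gives O(not don_mask).
Premise 7, O(waive_badge -> don_mask), contraposes to O(not don_mask -> not waive_badge); with O(not don_mask) we get O(not waive_badge).
So O(not waive_badge) holds, i.e. waive_badge is forbidden. None of the other listed options is forbidden under the premises.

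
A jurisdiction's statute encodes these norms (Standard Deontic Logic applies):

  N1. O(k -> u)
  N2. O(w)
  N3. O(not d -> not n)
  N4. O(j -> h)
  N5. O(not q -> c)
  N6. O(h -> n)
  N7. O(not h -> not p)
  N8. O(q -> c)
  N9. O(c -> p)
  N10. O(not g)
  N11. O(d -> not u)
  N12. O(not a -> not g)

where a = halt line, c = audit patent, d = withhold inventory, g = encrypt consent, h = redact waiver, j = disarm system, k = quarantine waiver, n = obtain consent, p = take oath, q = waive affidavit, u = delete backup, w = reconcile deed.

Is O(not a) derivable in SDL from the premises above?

No

Premise 12 is O(not a -> not g); even if O(not g) held, inferring O(not a) would be affirming the consequent — invalid.
No other premise forces O(not a). An ideal world satisfying every premise can still have not a false, so O(not a) is not derivable.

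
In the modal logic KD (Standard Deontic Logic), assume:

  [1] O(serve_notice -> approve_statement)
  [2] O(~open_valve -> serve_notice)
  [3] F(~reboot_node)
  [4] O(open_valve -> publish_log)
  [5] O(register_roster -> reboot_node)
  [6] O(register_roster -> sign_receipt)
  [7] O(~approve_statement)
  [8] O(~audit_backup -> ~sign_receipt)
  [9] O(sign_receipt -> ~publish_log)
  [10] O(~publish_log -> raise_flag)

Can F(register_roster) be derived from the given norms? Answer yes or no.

Yes

Premise 7 gives O(~approve_statement).
Premise 1, O(serve_notice -> approve_statement), contraposes to O(~approve_statement -> ~serve_notice); with O(~approve_statement) we get O(~serve_notice).
Premise 2, O(~open_valve -> serve_notice), contraposes to O(~serve_notice -> open_valve); with O(~serve_notice) we get O(open_valve).
Premise 4 is O(open_valve -> publish_log); since O(open_valve), deontic closure gives O(publish_log).
The contrapositive of premise 9 (O(sign_receipt -> ~publish_log)) is O(publish_log -> ~sign_receipt), and O(publish_log) is already established, so O(~sign_receipt).
Premise 6, O(register_roster -> sign_receipt), contraposes to O(~sign_receipt -> ~register_roster); with O(~sign_receipt) we get O(~register_roster).
Premises 3, 5, 8, 10 do not contribute to this derivation.
So O(~register_roster) holds, i.e. F(register_roster). The claim follows.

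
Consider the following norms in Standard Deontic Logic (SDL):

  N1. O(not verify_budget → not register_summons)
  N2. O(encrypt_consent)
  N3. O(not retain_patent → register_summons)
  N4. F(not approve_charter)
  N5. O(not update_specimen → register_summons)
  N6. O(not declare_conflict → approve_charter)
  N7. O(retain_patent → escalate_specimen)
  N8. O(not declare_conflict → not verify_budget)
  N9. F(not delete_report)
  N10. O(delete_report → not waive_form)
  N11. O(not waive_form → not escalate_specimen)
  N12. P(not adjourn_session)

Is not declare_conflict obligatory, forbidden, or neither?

Premise 9, F(not delete_report), is equivalent to O(delete_report).
Premise 10 is O(delete_report → not waive_form); since O(delete_report), deontic closure gives O(not waive_form).
Applying K to premise 11 (O(not waive_form → not escalate_specimen)) and O(not waive_form) yields O(not escalate_specimen).
Premise 7, O(retain_patent → escalate_specimen), contraposes to O(not escalate_specimen → not retain_patent); with O(not escalate_specimen) we get O(not retain_patent).
Premise 3 is O(not retain_patent → register_summons); since O(not retain_patent), deontic closure gives O(register_summons).
Premise 1 is O(not verify_budget → not register_summons); contrapositively O(register_summons → verify_budget). Since O(register_summons) holds, K gives O(verify_budget).
Premise 8 is O(not declare_conflict → not verify_budget); contrapositively O(verify_budget → declare_conflict). Since O(verify_budget) holds, K gives O(declare_conflict).
Premises 2, 4, 5, 6, 12 do not contribute to this derivation.
Thus O(declare_conflict), which is F(not declare_conflict): not declare_conflict is forbidden.

Forbidden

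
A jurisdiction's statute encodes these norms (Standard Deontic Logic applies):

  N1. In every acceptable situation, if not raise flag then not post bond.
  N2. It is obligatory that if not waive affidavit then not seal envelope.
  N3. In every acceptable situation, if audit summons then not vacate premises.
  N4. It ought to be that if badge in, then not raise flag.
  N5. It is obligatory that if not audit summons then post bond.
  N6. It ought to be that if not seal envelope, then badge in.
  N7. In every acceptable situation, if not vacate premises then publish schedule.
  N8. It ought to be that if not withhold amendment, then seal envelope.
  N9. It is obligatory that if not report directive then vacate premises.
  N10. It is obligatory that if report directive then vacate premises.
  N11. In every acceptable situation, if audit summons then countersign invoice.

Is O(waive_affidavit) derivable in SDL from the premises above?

Premises 10 and 9 are O(report_directive → vacate_premises) and O(¬report_directive → vacate_premises); every ideal world satisfies report_directive or ¬report_directive, so in either case vacate_premises holds — hence O(vacate_premises).
Premise 3, O(audit_summons → ¬vacate_premises), contraposes to O(vacate_premises → ¬audit_summons); with O(vacate_premises) we get O(¬audit_summons).
Applying K to premise 5 (O(¬audit_summons → post_bond)) and O(¬audit_summons) yields O(post_bond).
Premise 1 is O(¬raise_flag → ¬post_bond); contrapositively O(post_bond → raise_flag). Since O(post_bond) holds, K gives O(raise_flag).
The contrapositive of premise 4 (O(badge_in → ¬raise_flag)) is O(raise_flag → ¬badge_in), and O(raise_flag) is already established, so O(¬badge_in).
Premise 6, O(¬seal_envelope → badge_in), contraposes to O(¬badge_in → seal_envelope); with O(¬badge_in) we get O(seal_envelope).
Premise 2 is O(¬waive_affidavit → ¬seal_envelope); contrapositively O(seal_envelope → waive_affidavit). Since O(seal_envelope) holds, K gives O(waive_affidavit).
Premises 7, 8, 11 do not contribute to this derivation.
So O(waive_affidavit) follows.

Yes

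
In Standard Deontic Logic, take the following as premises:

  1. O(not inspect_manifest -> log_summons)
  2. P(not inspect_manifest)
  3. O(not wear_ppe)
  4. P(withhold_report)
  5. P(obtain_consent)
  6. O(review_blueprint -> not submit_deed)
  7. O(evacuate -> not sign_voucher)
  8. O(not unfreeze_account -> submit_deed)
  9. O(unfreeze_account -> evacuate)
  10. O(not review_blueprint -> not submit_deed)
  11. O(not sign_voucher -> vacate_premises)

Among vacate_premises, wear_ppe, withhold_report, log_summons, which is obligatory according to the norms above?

By case analysis on not review_blueprint: premise 10 gives O(not review_blueprint -> not submit_deed) and premise 6 gives O(review_blueprint -> not submit_deed), so O(not submit_deed) either way.
Premise 8 is O(not unfreeze_account -> submit_deed); contrapositively O(not submit_deed -> unfreeze_account). Since O(not submit_deed) holds, K gives O(unfreeze_account).
From O(unfreeze_account) and premise 9, O(unfreeze_account -> evacuate), we obtain O(evacuate).
Applying K to premise 7 (O(evacuate -> not sign_voucher)) and O(evacuate) yields O(not sign_voucher).
Applying K to premise 11 (O(not sign_voucher -> vacate_premises)) and O(not sign_voucher) yields O(vacate_premises).
So O(vacate_premises) holds — vacate_premises is obligatory. None of the other listed options is made obligatory by any chain of premises.

vacate_premises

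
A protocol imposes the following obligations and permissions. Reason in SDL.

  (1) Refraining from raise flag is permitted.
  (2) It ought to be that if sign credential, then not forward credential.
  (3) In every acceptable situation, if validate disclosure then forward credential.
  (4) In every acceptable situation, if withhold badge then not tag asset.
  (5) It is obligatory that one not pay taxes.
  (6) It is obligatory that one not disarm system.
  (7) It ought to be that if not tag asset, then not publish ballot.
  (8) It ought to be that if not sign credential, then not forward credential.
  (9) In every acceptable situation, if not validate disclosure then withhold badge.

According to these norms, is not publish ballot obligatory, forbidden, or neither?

Obligatory

Premises 2 and 8 are O(sign_credential → ¬forward_credential) and O(¬sign_credential → ¬forward_credential); every ideal world satisfies sign_credential or ¬sign_credential, so in either case ¬forward_credential holds — hence O(¬forward_credential).
Premise 3, O(validate_disclosure → forward_credential), contraposes to O(¬forward_credential → ¬validate_disclosure); with O(¬forward_credential) we get O(¬validate_disclosure).
Premise 9 is O(¬validate_disclosure → withhold_badge); since O(¬validate_disclosure), deontic closure gives O(withhold_badge).
From O(withhold_badge) and premise 4, O(withhold_badge → ¬tag_asset), we obtain O(¬tag_asset).
With premise 7, O(¬tag_asset → ¬publish_ballot), the K-axiom yields O(¬publish_ballot).
Premises 1, 5, 6 do not contribute to this derivation.
Hence ¬publish_ballot is obligatory.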